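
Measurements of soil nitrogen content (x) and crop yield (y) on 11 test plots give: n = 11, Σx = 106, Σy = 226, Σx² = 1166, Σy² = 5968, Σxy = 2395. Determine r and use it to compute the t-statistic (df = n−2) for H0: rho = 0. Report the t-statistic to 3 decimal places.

1.715

Numerator: nΣxy − (Σx)(Σy) = 11·2395 − (106)(226) = 2389
Denominator: √[(nΣx²−(Σx)²)(nΣy²−(Σy)²)]
  nΣx²−(Σx)² = 11·1166 − 11236 = 1590;  nΣy²−(Σy)² = 11·5968 − 51076 = 14572
  √(1590·14572) = √23169480 = 4813.4686
r = 2389 / 4813.4686 = 0.4963
t = r·√(n−2)/√(1−r²) = 0.4963·√9 / √(1−0.246314) = 1.488900 / 0.868151 = 1.715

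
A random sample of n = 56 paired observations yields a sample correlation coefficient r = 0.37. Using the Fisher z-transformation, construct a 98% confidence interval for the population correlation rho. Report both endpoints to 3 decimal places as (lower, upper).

(0.069, 0.609)

z_r = atanh(0.37) = 0.388423;  SE = 1/√(n−3) = 1/√53 = 0.137361
z-limits: 0.388423 ± 2.326·0.137361 = 0.388423 ± 0.319502 = [0.068921, 0.707925]
ρ-limits: (tanh 0.068921, tanh 0.707925) = (0.069, 0.609)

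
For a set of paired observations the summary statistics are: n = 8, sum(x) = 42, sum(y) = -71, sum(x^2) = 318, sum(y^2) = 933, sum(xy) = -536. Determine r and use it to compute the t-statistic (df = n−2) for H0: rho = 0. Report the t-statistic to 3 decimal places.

-7.452

S_xy = nΣxy − ΣxΣy = 8·(-536) − 42·(-71) = -4288 − (-2982) = -1306
S_xx = nΣx² − (Σx)² = 8·318 − 42² = 2544 − 1764 = 780
S_yy = nΣy² − (Σy)² = 8·933 − (-71)² = 7464 − 5041 = 2423
r = S_xy / √(S_xx·S_yy) = -1306 / √(780·2423) = -1306 / √1889940 = -1306 / 1374.7509 = -0.9500
t = r·√(n−2)/√(1−r²) = -0.9500·√6 / √(1−0.902500) = -2.327015 / 0.312250 = -7.452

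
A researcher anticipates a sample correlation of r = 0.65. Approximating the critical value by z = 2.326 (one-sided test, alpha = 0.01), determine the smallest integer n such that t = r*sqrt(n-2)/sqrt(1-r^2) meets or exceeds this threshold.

Need r·√(n−2)/√(1−r²) ≥ 2.326
√(n−2) ≥ 2.326·√(1−0.4225) / 0.65 = 2.326·0.759934 / 0.65 = 2.7194
n−2 ≥ 7.3951  ⇒  n ≥ 9.3951
Smallest integer n = 10

10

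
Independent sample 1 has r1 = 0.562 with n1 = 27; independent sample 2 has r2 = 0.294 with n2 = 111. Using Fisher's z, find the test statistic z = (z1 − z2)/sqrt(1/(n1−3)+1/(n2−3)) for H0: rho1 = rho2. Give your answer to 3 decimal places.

Fisher z-transforms: z1 = atanh(0.562) = 0.635752, z2 = atanh(0.294) = 0.302939; difference d = 0.332813
Var(d) = 1/24 + 1/108 = 0.0416667 + 0.0092593 = 0.0509260
z = d/√Var(d) = 0.332813 / √0.0509260 = 0.332813 / 0.225668 = 1.475

1.475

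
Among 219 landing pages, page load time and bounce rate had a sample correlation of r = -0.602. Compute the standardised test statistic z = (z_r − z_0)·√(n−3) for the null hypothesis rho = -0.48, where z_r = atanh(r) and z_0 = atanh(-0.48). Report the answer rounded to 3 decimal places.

Fisher z: atanh(-0.602) = -0.696278, atanh(-0.48) = -0.522984
z = (z_r − z_0)·√(n−3) = (-0.696278 − (-0.522984))·√216 = -0.173294 · 14.696938 = -2.547

-2.547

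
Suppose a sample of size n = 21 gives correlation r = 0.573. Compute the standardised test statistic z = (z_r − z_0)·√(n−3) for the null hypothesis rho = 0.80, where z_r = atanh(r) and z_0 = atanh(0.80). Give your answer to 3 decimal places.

-1.895

Fisher z: atanh(0.573) = 0.651978, atanh(0.80) = 1.098612
z = (z_r − z_0)·√(n−3) = (0.651978 − 1.098612)·√18 = -0.446634 · 4.242641 = -1.895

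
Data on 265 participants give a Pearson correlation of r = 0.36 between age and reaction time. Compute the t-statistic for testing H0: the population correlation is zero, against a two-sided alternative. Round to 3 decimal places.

6.258

t = r·√(n−2) / √(1−r²) with r = 0.36, n = 265
  = 0.36·√263 / √(1 − 0.1296)
  = 0.36·16.217275 / 0.932952
  = 5.838219 / 0.932952 = 6.258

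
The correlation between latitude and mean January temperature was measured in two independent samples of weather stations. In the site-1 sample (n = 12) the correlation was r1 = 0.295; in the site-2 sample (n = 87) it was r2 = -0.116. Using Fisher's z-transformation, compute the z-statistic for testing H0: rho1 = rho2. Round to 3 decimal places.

Fisher z-transforms: z1 = atanh(0.295) = 0.304034, z2 = atanh(-0.116) = -0.116525; difference d = 0.420559
Var(d) = 1/9 + 1/84 = 0.1111111 + 0.0119048 = 0.1230159
z = d/√Var(d) = 0.420559 / √0.1230159 = 0.420559 / 0.350736 = 1.199

1.199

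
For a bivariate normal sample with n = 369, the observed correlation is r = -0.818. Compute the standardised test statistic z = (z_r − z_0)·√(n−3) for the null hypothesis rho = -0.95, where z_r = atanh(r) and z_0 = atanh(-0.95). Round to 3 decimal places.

13.029

z_r = atanh(-0.818) = -1.150743,  z_0 = atanh(-0.95) = -1.831781
SE = 1/√(n−3) = 1/√366 = 0.052271
z = (z_r − z_0)/SE = (-1.150743 − (-1.831781)) / 0.052271 = 0.681038 / 0.052271 = 13.029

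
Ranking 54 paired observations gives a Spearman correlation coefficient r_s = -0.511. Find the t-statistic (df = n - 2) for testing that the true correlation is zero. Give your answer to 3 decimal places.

-4.287

1 − r_s² = 1 − 0.261121 = 0.738879;  √(1−r_s²) = 0.859581
√(n−2) = √52 = 7.211103
t = r_s·√(n−2)/√(1−r_s²) = -0.511 · 7.211103 / 0.859581 = -4.287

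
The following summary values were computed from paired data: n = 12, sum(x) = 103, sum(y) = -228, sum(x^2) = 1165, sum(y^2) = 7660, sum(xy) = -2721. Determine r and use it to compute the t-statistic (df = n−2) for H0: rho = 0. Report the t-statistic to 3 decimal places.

Numerator: nΣxy − (Σx)(Σy) = 12·(-2721) − (103)(-228) = -9168
Denominator: √[(nΣx²−(Σx)²)(nΣy²−(Σy)²)]
  nΣx²−(Σx)² = 12·1165 − 10609 = 3371;  nΣy²−(Σy)² = 12·7660 − 51984 = 39936
  √(3371·39936) = √134624256 = 11602.7693
r = -9168 / 11602.7693 = -0.7902
t = r·√(n−2)/√(1−r²) = -0.7902·√10 / √(1−0.624416) = -2.498832 / 0.612849 = -4.077

-4.077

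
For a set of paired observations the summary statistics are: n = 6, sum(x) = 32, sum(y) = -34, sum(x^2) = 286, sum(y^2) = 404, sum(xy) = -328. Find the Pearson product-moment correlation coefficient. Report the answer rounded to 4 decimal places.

-0.9394

Numerator: nΣxy − (Σx)(Σy) = 6·(-328) − (32)(-34) = -880
Denominator: √[(nΣx²−(Σx)²)(nΣy²−(Σy)²)]
  nΣx²−(Σx)² = 6·286 − 1024 = 692;  nΣy²−(Σy)² = 6·404 − 1156 = 1268
  √(692·1268) = √877456 = 936.7262
r = -880 / 936.7262 = -0.9394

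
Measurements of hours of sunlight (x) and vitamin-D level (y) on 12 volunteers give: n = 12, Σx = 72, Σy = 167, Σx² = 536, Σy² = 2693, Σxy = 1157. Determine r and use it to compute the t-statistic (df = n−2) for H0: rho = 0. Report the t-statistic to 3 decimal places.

4.093

Numerator: nΣxy − (Σx)(Σy) = 12·1157 − (72)(167) = 1860
Denominator: √[(nΣx²−(Σx)²)(nΣy²−(Σy)²)]
  nΣx²−(Σx)² = 12·536 − 5184 = 1248;  nΣy²−(Σy)² = 12·2693 − 27889 = 4427
  √(1248·4427) = √5524896 = 2350.5097
r = 1860 / 2350.5097 = 0.7913
t = r·√(n−2)/√(1−r²) = 0.7913·√10 / √(1−0.626156) = 2.502310 / 0.611428 = 4.093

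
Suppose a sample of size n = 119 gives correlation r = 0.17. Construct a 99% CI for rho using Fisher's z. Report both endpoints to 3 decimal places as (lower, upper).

(-0.067, 0.389)

Fisher z: z_r = atanh(r) = ½·ln((1+0.17)/(1−0.17)) = 0.171667
SE(z) = 1/√(n−3) = 1/√116 = 0.092848
99% ⇒ z* = 2.576; margin = 2.576·0.092848 = 0.239176
CI on z-scale: (-0.067509, 0.410843)
Back-transform: tanh(-0.067509) = -0.067407, tanh(0.410843) = 0.389188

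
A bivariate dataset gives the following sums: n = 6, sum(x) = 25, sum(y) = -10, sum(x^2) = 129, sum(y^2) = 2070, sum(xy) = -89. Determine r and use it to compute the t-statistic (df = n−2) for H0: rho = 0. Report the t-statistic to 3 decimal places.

-0.429

S_xy = nΣxy − ΣxΣy = 6·(-89) − 25·(-10) = -534 − (-250) = -284
S_xx = nΣx² − (Σx)² = 6·129 − 25² = 774 − 625 = 149
S_yy = nΣy² − (Σy)² = 6·2070 − (-10)² = 12420 − 100 = 12320
r = S_xy / √(S_xx·S_yy) = -284 / √(149·12320) = -284 / √1835680 = -284 / 1354.8727 = -0.2096
t = r·√(n−2)/√(1−r²) = -0.2096·√4 / √(1−0.043932) = -0.419200 / 0.977787 = -0.429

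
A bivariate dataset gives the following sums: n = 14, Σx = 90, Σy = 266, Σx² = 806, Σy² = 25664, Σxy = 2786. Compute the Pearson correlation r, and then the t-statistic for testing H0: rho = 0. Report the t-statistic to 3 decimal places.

S_xy = nΣxy − ΣxΣy = 14·2786 − 90·266 = 39004 − 23940 = 15064
S_xx = nΣx² − (Σx)² = 14·806 − 90² = 11284 − 8100 = 3184
S_yy = nΣy² − (Σy)² = 14·25664 − 266² = 359296 − 70756 = 288540
r = S_xy / √(S_xx·S_yy) = 15064 / √(3184·288540) = 15064 / √918711360 = 15064 / 30310.2517 = 0.4970
t = r·√(n−2)/√(1−r²) = 0.4970·√12 / √(1−0.247009) = 1.721659 / 0.867751 = 1.984

1.984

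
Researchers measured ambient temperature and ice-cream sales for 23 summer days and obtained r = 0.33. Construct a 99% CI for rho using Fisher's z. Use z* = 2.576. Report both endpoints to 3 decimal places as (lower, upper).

(-0.229, 0.725)

Fisher z: z_r = atanh(r) = ½·ln((1+0.33)/(1−0.33)) = 0.342828
SE(z) = 1/√(n−3) = 1/√20 = 0.223607
99% ⇒ z* = 2.576; margin = 2.576·0.223607 = 0.576012
CI on z-scale: (-0.233184, 0.918840)
Back-transform: tanh(-0.233184) = -0.229048, tanh(0.918840) = 0.725348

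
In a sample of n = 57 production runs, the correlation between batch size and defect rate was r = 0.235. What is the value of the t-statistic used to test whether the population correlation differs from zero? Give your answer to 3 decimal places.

1 − r² = 1 − 0.055225 = 0.944775;  √(1−r²) = 0.971995
√(n−2) = √55 = 7.416198
t = r·√(n−2)/√(1−r²) = 0.235 · 7.416198 / 0.971995 = 1.793

1.793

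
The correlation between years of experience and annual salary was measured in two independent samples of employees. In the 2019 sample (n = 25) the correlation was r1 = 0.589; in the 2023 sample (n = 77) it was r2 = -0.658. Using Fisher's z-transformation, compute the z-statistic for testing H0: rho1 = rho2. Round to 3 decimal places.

6.035

Fisher z-transforms: z1 = atanh(0.589) = 0.676133, z2 = atanh(-0.658) = -0.789278; difference d = 1.465411
Var(d) = 1/22 + 1/74 = 0.0454545 + 0.0135135 = 0.0589680
z = d/√Var(d) = 1.465411 / √0.0589680 = 1.465411 / 0.242833 = 6.035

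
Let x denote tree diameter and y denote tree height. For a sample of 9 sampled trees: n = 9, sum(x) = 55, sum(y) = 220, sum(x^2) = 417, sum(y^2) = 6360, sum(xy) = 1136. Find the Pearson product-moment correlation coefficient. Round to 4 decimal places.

Numerator: nΣxy − (Σx)(Σy) = 9·1136 − (55)(220) = -1876
Denominator: √[(nΣx²−(Σx)²)(nΣy²−(Σy)²)]
  nΣx²−(Σx)² = 9·417 − 3025 = 728;  nΣy²−(Σy)² = 9·6360 − 48400 = 8840
  √(728·8840) = √6435520 = 2536.8327
r = -1876 / 2536.8327 = -0.7395

-0.7395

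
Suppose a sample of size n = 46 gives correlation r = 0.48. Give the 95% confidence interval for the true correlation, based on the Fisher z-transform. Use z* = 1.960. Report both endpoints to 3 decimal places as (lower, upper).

z_r = atanh(0.48) = 0.522984;  SE = 1/√(n−3) = 1/√43 = 0.152499
z-limits: 0.522984 ± 1.960·0.152499 = 0.522984 ± 0.298898 = [0.224086, 0.821882]
ρ-limits: (tanh 0.224086, tanh 0.821882) = (0.220, 0.676)

(0.220, 0.676)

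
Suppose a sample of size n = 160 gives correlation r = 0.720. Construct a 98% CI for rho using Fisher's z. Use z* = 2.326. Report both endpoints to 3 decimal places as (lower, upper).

(0.618, 0.798)

z_r = atanh(0.720) = 0.907645;  SE = 1/√(n−3) = 1/√157 = 0.079809
z-limits: 0.907645 ± 2.326·0.079809 = 0.907645 ± 0.185636 = [0.722009, 1.093281]
ρ-limits: (tanh 0.722009, tanh 1.093281) = (0.618, 0.798)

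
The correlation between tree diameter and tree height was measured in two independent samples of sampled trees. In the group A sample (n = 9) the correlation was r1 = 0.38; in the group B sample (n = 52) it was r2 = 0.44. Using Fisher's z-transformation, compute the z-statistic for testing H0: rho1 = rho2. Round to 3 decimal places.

Fisher z-transforms: z1 = atanh(0.38) = 0.400060, z2 = atanh(0.44) = 0.472231; difference d = -0.072171
Var(d) = 1/6 + 1/49 = 0.1666667 + 0.0204082 = 0.1870749
z = d/√Var(d) = -0.072171 / √0.1870749 = -0.072171 / 0.432522 = -0.167

-0.167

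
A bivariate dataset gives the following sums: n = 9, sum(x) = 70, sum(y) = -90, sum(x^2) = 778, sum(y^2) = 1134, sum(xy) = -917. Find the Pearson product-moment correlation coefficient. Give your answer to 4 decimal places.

S_xy = nΣxy − ΣxΣy = 9·(-917) − 70·(-90) = -8253 − (-6300) = -1953
S_xx = nΣx² − (Σx)² = 9·778 − 70² = 7002 − 4900 = 2102
S_yy = nΣy² − (Σy)² = 9·1134 − (-90)² = 10206 − 8100 = 2106
r = S_xy / √(S_xx·S_yy) = -1953 / √(2102·2106) = -1953 / √4426812 = -1953 / 2103.9990 = -0.9282

-0.9282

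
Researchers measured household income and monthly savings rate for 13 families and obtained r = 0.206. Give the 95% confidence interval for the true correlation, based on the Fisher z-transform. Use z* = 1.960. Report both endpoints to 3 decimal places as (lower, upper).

(-0.389, 0.680)

z_r = atanh(0.206) = 0.208990;  SE = 1/√(n−3) = 1/√10 = 0.316228
z-limits: 0.208990 ± 1.960·0.316228 = 0.208990 ± 0.619807 = [-0.410817, 0.828797]
ρ-limits: (tanh -0.410817, tanh 0.828797) = (-0.389, 0.680)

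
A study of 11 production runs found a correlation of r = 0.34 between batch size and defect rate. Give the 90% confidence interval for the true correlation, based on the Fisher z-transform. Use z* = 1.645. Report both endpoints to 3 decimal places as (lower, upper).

(-0.224, 0.733)

z_r = atanh(0.34) = 0.354093;  SE = 1/√(n−3) = 1/√8 = 0.353553
z-limits: 0.354093 ± 1.645·0.353553 = 0.354093 ± 0.581595 = [-0.227502, 0.935688]
ρ-limits: (tanh -0.227502, tanh 0.935688) = (-0.224, 0.733)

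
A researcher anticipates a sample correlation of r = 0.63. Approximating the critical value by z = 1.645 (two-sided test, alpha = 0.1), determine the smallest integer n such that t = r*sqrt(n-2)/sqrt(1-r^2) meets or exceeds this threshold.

7

Need r·√(n−2)/√(1−r²) ≥ 1.645
√(n−2) ≥ 1.645·√(1−0.3969) / 0.63 = 1.645·0.776595 / 0.63 = 2.0278
n−2 ≥ 4.1120  ⇒  n ≥ 6.1120
Smallest integer n = 7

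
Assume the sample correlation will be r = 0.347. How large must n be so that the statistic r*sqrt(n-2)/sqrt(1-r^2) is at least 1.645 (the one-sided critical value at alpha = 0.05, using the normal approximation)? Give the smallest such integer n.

22

r√(n−2)/√(1−r²) ≥ 1.645  ⇔  n−2 ≥ (1.645)²·(1−r²)/r²
(1−r²)/r² = (1−0.120409)/0.120409 = 7.3050
n ≥ 2 + 2.706025·7.3050 = 2 + 19.7675 = 21.7675
⌈21.7675⌉ = 22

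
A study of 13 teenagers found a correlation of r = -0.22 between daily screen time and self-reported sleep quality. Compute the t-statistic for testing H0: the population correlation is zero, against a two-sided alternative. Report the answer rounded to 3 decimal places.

-0.748

1 − r² = 1 − 0.0484 = 0.9516;  √(1−r²) = 0.975500
√(n−2) = √11 = 3.316625
t = r·√(n−2)/√(1−r²) = -0.22 · 3.316625 / 0.975500 = -0.748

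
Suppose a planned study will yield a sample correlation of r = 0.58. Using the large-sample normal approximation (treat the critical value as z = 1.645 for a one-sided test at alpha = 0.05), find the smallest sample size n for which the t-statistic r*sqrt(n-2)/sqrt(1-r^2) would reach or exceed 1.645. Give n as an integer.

r√(n−2)/√(1−r²) ≥ 1.645  ⇔  n−2 ≥ (1.645)²·(1−r²)/r²
(1−r²)/r² = (1−0.3364)/0.3364 = 1.9727
n ≥ 2 + 2.706025·1.9727 = 2 + 5.3382 = 7.3382
⌈7.3382⌉ = 8

8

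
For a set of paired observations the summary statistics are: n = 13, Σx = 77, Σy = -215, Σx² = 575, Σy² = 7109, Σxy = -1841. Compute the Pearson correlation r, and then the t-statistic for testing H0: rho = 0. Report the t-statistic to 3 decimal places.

-5.939

S_xy = nΣxy − ΣxΣy = 13·(-1841) − 77·(-215) = -23933 − (-16555) = -7378
S_xx = nΣx² − (Σx)² = 13·575 − 77² = 7475 − 5929 = 1546
S_yy = nΣy² − (Σy)² = 13·7109 − (-215)² = 92417 − 46225 = 46192
r = S_xy / √(S_xx·S_yy) = -7378 / √(1546·46192) = -7378 / √71412832 = -7378 / 8450.6113 = -0.8731
t = r·√(n−2)/√(1−r²) = -0.8731·√11 / √(1−0.762304) = -2.895745 / 0.487541 = -5.939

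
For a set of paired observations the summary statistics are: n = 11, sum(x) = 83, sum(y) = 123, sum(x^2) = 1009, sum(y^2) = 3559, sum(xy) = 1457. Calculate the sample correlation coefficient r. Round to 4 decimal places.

0.5786

S_xy = nΣxy − ΣxΣy = 11·1457 − 83·123 = 16027 − 10209 = 5818
S_xx = nΣx² − (Σx)² = 11·1009 − 83² = 11099 − 6889 = 4210
S_yy = nΣy² − (Σy)² = 11·3559 − 123² = 39149 − 15129 = 24020
r = S_xy / √(S_xx·S_yy) = 5818 / √(4210·24020) = 5818 / √101124200 = 5818 / 10056.0529 = 0.5786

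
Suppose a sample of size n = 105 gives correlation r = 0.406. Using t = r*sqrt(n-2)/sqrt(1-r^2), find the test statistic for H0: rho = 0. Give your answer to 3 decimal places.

t = r·√(n−2) / √(1−r²) with r = 0.406, n = 105
  = 0.406·√103 / √(1 − 0.164836)
  = 0.406·10.148892 / 0.913873
  = 4.120450 / 0.913873 = 4.509

4.509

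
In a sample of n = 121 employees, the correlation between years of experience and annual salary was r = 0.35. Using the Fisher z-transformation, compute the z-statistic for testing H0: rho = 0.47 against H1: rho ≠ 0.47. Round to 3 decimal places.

-1.571

Fisher z: atanh(0.35) = 0.365444, atanh(0.47) = 0.510070
z = (z_r − z_0)·√(n−3) = (0.365444 − 0.510070)·√118 = -0.144626 · 10.862780 = -1.571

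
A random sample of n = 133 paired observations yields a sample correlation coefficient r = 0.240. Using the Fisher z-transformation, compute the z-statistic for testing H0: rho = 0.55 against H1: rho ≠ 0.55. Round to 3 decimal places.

-4.260

z_r = atanh(0.240) = 0.244774,  z_0 = atanh(0.55) = 0.618381
SE = 1/√(n−3) = 1/√130 = 0.087706
z = (z_r − z_0)/SE = (0.244774 − 0.618381) / 0.087706 = -0.373607 / 0.087706 = -4.260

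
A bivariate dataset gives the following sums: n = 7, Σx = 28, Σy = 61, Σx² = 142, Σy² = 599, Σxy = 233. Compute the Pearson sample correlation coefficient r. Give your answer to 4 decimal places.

-0.2446

S_xy = nΣxy − ΣxΣy = 7·233 − 28·61 = 1631 − 1708 = -77
S_xx = nΣx² − (Σx)² = 7·142 − 28² = 994 − 784 = 210
S_yy = nΣy² − (Σy)² = 7·599 − 61² = 4193 − 3721 = 472
r = S_xy / √(S_xx·S_yy) = -77 / √(210·472) = -77 / √99120 = -77 / 314.8333 = -0.2446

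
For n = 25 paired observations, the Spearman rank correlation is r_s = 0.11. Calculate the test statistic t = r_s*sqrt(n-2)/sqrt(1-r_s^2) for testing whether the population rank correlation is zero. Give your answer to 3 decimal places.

0.531

1 − r_s² = 1 − 0.0121 = 0.9879;  √(1−r_s²) = 0.993932
√(n−2) = √23 = 4.795832
t = r_s·√(n−2)/√(1−r_s²) = 0.11 · 4.795832 / 0.993932 = 0.531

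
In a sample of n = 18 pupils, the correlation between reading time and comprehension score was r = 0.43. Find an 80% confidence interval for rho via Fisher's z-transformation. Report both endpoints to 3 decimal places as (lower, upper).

Fisher z: z_r = atanh(r) = ½·ln((1+0.43)/(1−0.43)) = 0.459897
SE(z) = 1/√(n−3) = 1/√15 = 0.258199
80% ⇒ z* = 1.282; margin = 1.282·0.258199 = 0.331011
CI on z-scale: (0.128886, 0.790908)
Back-transform: tanh(0.128886) = 0.128177, tanh(0.790908) = 0.658923

(0.128, 0.659)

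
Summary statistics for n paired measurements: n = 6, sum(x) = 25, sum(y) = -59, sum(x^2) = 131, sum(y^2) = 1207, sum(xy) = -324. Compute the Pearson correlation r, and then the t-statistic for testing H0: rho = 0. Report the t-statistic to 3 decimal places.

-1.511

S_xy = nΣxy − ΣxΣy = 6·(-324) − 25·(-59) = -1944 − (-1475) = -469
S_xx = nΣx² − (Σx)² = 6·131 − 25² = 786 − 625 = 161
S_yy = nΣy² − (Σy)² = 6·1207 − (-59)² = 7242 − 3481 = 3761
r = S_xy / √(S_xx·S_yy) = -469 / √(161·3761) = -469 / √605521 = -469 / 778.1523 = -0.6027
t = r·√(n−2)/√(1−r²) = -0.6027·√4 / √(1−0.363247) = -1.205400 / 0.797968 = -1.511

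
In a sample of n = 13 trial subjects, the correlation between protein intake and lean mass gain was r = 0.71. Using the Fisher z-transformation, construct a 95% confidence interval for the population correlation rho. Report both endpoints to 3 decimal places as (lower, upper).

z_r = atanh(0.71) = 0.887184;  SE = 1/√(n−3) = 1/√10 = 0.316228
z-limits: 0.887184 ± 1.960·0.316228 = 0.887184 ± 0.619807 = [0.267377, 1.506991]
ρ-limits: (tanh 0.267377, tanh 1.506991) = (0.261, 0.906)

(0.261, 0.906)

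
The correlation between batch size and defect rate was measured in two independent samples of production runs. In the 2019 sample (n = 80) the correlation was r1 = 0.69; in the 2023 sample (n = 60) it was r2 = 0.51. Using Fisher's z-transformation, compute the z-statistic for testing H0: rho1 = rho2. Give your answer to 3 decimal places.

1.632

z1 = atanh(0.69) = 0.847956,  z2 = atanh(0.51) = 0.562730
SE = √(1/(n1−3) + 1/(n2−3)) = √(1/77 + 1/57) = √(0.0129870 + 0.0175439) = √0.0305309 = 0.174731
z = (z1 − z2)/SE = (0.847956 − 0.562730) / 0.174731 = 0.285226 / 0.174731 = 1.632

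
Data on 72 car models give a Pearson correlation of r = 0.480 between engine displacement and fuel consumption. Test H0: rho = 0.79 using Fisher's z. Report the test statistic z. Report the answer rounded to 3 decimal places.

Fisher z: atanh(0.480) = 0.522984, atanh(0.79) = 1.071432
z = (z_r − z_0)·√(n−3) = (0.522984 − 1.071432)·√69 = -0.548448 · 8.306624 = -4.556

-4.556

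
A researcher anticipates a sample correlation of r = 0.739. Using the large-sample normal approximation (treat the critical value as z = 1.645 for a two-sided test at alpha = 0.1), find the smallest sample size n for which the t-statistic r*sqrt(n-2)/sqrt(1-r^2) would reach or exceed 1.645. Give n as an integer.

Need r·√(n−2)/√(1−r²) ≥ 1.645
√(n−2) ≥ 1.645·√(1−0.546121) / 0.739 = 1.645·0.673705 / 0.739 = 1.4997
n−2 ≥ 2.2491  ⇒  n ≥ 4.2491
Smallest integer n = 5

5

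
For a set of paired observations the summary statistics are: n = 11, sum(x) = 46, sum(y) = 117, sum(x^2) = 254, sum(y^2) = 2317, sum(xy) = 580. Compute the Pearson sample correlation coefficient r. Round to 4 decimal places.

0.3529

S_xy = nΣxy − ΣxΣy = 11·580 − 46·117 = 6380 − 5382 = 998
S_xx = nΣx² − (Σx)² = 11·254 − 46² = 2794 − 2116 = 678
S_yy = nΣy² − (Σy)² = 11·2317 − 117² = 25487 − 13689 = 11798
r = S_xy / √(S_xx·S_yy) = 998 / √(678·11798) = 998 / √7999044 = 998 / 2828.2581 = 0.3529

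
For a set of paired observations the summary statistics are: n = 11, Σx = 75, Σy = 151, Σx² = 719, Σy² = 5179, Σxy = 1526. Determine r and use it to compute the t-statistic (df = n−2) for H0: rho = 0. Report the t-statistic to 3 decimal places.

2.359

Numerator: nΣxy − (Σx)(Σy) = 11·1526 − (75)(151) = 5461
Denominator: √[(nΣx²−(Σx)²)(nΣy²−(Σy)²)]
  nΣx²−(Σx)² = 11·719 − 5625 = 2284;  nΣy²−(Σy)² = 11·5179 − 22801 = 34168
  √(2284·34168) = √78039712 = 8834.0088
r = 5461 / 8834.0088 = 0.6182
t = r·√(n−2)/√(1−r²) = 0.6182·√9 / √(1−0.382171) = 1.854600 / 0.786021 = 2.359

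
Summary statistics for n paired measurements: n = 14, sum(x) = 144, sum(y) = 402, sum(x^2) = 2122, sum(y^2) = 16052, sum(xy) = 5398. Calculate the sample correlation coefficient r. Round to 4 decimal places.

Numerator: nΣxy − (Σx)(Σy) = 14·5398 − (144)(402) = 17684
Denominator: √[(nΣx²−(Σx)²)(nΣy²−(Σy)²)]
  nΣx²−(Σx)² = 14·2122 − 20736 = 8972;  nΣy²−(Σy)² = 14·16052 − 161604 = 63124
  √(8972·63124) = √566348528 = 23798.0782
r = 17684 / 23798.0782 = 0.7431

0.7431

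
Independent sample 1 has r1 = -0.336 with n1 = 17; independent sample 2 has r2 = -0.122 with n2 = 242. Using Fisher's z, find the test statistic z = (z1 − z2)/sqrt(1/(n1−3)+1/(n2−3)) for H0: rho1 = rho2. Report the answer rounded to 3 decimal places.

-0.825

Fisher z-transforms: z1 = atanh(-0.336) = -0.349577, z2 = atanh(-0.122) = -0.122611; difference d = -0.226966
Var(d) = 1/14 + 1/239 = 0.0714286 + 0.0041841 = 0.0756127
z = d/√Var(d) = -0.226966 / √0.0756127 = -0.226966 / 0.274978 = -0.825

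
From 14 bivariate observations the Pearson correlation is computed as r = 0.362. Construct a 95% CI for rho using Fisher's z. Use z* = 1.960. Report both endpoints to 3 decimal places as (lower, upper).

(-0.209, 0.749)

z_r = atanh(0.362) = 0.379186;  SE = 1/√(n−3) = 1/√11 = 0.301511
z-limits: 0.379186 ± 1.960·0.301511 = 0.379186 ± 0.590962 = [-0.211776, 0.970148]
ρ-limits: (tanh -0.211776, tanh 0.970148) = (-0.209, 0.749)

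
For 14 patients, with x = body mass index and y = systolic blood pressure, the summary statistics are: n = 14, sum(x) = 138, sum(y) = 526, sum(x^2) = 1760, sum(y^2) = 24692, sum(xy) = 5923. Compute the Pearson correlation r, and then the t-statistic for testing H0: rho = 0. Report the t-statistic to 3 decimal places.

2.142

Numerator: nΣxy − (Σx)(Σy) = 14·5923 − (138)(526) = 10334
Denominator: √[(nΣx²−(Σx)²)(nΣy²−(Σy)²)]
  nΣx²−(Σx)² = 14·1760 − 19044 = 5596;  nΣy²−(Σy)² = 14·24692 − 276676 = 69012
  √(5596·69012) = √386191152 = 19651.7468
r = 10334 / 19651.7468 = 0.5259
t = r·√(n−2)/√(1−r²) = 0.5259·√12 / √(1−0.276571) = 1.821771 / 0.850546 = 2.142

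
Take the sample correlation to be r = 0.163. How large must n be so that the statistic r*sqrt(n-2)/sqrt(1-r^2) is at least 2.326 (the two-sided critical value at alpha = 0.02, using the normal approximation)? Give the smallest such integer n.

Need r·√(n−2)/√(1−r²) ≥ 2.326
√(n−2) ≥ 2.326·√(1−0.026569) / 0.163 = 2.326·0.986626 / 0.163 = 14.0791
n−2 ≥ 198.2211  ⇒  n ≥ 200.2211
Smallest integer n = 201

201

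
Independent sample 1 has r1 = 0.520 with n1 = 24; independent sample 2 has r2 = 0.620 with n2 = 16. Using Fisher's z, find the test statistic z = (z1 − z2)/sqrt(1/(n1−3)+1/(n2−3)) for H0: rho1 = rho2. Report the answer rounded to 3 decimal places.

z1 = atanh(0.520) = 0.576340,  z2 = atanh(0.620) = 0.725005
SE = √(1/(n1−3) + 1/(n2−3)) = √(1/21 + 1/13) = √(0.0476190 + 0.0769231) = √0.1245421 = 0.352905
z = (z1 − z2)/SE = (0.576340 − 0.725005) / 0.352905 = -0.148665 / 0.352905 = -0.421

-0.421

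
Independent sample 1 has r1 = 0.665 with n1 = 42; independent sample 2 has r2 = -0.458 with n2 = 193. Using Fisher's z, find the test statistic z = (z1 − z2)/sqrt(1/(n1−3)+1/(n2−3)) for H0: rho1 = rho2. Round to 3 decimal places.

7.375

Fisher z-transforms: z1 = atanh(0.665) = 0.801725, z2 = atanh(-0.458) = -0.494777; difference d = 1.296502
Var(d) = 1/39 + 1/190 = 0.0256410 + 0.0052632 = 0.0309042
z = d/√Var(d) = 1.296502 / √0.0309042 = 1.296502 / 0.175796 = 7.375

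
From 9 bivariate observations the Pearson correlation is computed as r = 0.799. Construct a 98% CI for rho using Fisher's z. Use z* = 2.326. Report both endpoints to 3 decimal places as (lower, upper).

(0.145, 0.967)

Fisher z: z_r = atanh(r) = ½·ln((1+0.799)/(1−0.799)) = 1.095841
SE(z) = 1/√(n−3) = 1/√6 = 0.408248
98% ⇒ z* = 2.326; margin = 2.326·0.408248 = 0.949585
CI on z-scale: (0.146256, 2.045426)
Back-transform: tanh(0.146256) = 0.145222, tanh(2.045426) = 0.967100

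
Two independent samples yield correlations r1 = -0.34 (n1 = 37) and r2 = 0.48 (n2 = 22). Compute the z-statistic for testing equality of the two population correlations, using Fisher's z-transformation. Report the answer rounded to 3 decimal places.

-3.062

Fisher z-transforms: z1 = atanh(-0.34) = -0.354093, z2 = atanh(0.48) = 0.522984; difference d = -0.877077
Var(d) = 1/34 + 1/19 = 0.0294118 + 0.0526316 = 0.0820434
z = d/√Var(d) = -0.877077 / √0.0820434 = -0.877077 / 0.286432 = -3.062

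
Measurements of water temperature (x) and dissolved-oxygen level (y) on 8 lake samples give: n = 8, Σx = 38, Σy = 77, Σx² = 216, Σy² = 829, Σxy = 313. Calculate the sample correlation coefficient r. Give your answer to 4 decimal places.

S_xy = nΣxy − ΣxΣy = 8·313 − 38·77 = 2504 − 2926 = -422
S_xx = nΣx² − (Σx)² = 8·216 − 38² = 1728 − 1444 = 284
S_yy = nΣy² − (Σy)² = 8·829 − 77² = 6632 − 5929 = 703
r = S_xy / √(S_xx·S_yy) = -422 / √(284·703) = -422 / √199652 = -422 / 446.8244 = -0.9444

-0.9444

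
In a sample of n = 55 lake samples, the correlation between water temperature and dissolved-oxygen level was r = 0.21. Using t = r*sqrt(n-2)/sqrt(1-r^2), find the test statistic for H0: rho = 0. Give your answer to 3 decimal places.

1.564

1 − r² = 1 − 0.0441 = 0.9559;  √(1−r²) = 0.977701
√(n−2) = √53 = 7.280110
t = r·√(n−2)/√(1−r²) = 0.21 · 7.280110 / 0.977701 = 1.564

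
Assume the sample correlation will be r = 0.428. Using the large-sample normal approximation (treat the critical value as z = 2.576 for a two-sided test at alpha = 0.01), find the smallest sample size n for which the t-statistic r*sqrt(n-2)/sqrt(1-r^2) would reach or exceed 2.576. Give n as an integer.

32

r√(n−2)/√(1−r²) ≥ 2.576  ⇔  n−2 ≥ (2.576)²·(1−r²)/r²
(1−r²)/r² = (1−0.183184)/0.183184 = 4.4590
n ≥ 2 + 6.635776·4.4590 = 2 + 29.5889 = 31.5889
⌈31.5889⌉ = 32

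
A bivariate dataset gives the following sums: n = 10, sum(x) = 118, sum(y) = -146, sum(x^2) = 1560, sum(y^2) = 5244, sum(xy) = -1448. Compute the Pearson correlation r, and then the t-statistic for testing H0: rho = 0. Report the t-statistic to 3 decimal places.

1.164

S_xy = nΣxy − ΣxΣy = 10·(-1448) − 118·(-146) = -14480 − (-17228) = 2748
S_xx = nΣx² − (Σx)² = 10·1560 − 118² = 15600 − 13924 = 1676
S_yy = nΣy² − (Σy)² = 10·5244 − (-146)² = 52440 − 21316 = 31124
r = S_xy / √(S_xx·S_yy) = 2748 / √(1676·31124) = 2748 / √52163824 = 2748 / 7222.4528 = 0.3805
t = r·√(n−2)/√(1−r²) = 0.3805·√8 / √(1−0.144780) = 1.076217 / 0.924781 = 1.164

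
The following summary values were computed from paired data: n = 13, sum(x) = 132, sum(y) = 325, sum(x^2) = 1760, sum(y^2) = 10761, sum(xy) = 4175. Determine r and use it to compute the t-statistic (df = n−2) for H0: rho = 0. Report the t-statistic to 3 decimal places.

S_xy = nΣxy − ΣxΣy = 13·4175 − 132·325 = 54275 − 42900 = 11375
S_xx = nΣx² − (Σx)² = 13·1760 − 132² = 22880 − 17424 = 5456
S_yy = nΣy² − (Σy)² = 13·10761 − 325² = 139893 − 105625 = 34268
r = S_xy / √(S_xx·S_yy) = 11375 / √(5456·34268) = 11375 / √186966208 = 11375 / 13673.5587 = 0.8319
t = r·√(n−2)/√(1−r²) = 0.8319·√11 / √(1−0.692058) = 2.759100 / 0.554925 = 4.972

4.972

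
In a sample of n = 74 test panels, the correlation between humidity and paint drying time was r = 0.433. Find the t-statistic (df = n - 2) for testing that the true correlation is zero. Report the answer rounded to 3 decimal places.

4.076

1 − r² = 1 − 0.187489 = 0.812511;  √(1−r²) = 0.901394
√(n−2) = √72 = 8.485281
t = r·√(n−2)/√(1−r²) = 0.433 · 8.485281 / 0.901394 = 4.076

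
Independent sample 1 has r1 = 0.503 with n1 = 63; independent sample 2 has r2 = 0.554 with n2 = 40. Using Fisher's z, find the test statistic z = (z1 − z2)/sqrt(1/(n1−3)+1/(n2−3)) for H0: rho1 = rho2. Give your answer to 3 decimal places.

z1 = atanh(0.503) = 0.553314,  z2 = atanh(0.554) = 0.624134
SE = √(1/(n1−3) + 1/(n2−3)) = √(1/60 + 1/37) = √(0.0166667 + 0.0270270) = √0.0436937 = 0.209030
z = (z1 − z2)/SE = (0.553314 − 0.624134) / 0.209030 = -0.070820 / 0.209030 = -0.339

-0.339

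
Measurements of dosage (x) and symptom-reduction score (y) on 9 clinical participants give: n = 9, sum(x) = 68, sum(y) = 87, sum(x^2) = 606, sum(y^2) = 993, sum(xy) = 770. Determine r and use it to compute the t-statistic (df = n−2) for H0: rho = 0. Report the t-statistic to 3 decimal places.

8.192

Numerator: nΣxy − (Σx)(Σy) = 9·770 − (68)(87) = 1014
Denominator: √[(nΣx²−(Σx)²)(nΣy²−(Σy)²)]
  nΣx²−(Σx)² = 9·606 − 4624 = 830;  nΣy²−(Σy)² = 9·993 − 7569 = 1368
  √(830·1368) = √1135440 = 1065.5703
r = 1014 / 1065.5703 = 0.9516
t = r·√(n−2)/√(1−r²) = 0.9516·√7 / √(1−0.905543) = 2.517697 / 0.307339 = 8.192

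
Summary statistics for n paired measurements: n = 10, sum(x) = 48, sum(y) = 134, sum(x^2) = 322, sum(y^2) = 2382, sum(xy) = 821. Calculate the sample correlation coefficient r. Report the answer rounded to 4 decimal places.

0.7672

S_xy = nΣxy − ΣxΣy = 10·821 − 48·134 = 8210 − 6432 = 1778
S_xx = nΣx² − (Σx)² = 10·322 − 48² = 3220 − 2304 = 916
S_yy = nΣy² − (Σy)² = 10·2382 − 134² = 23820 − 17956 = 5864
r = S_xy / √(S_xx·S_yy) = 1778 / √(916·5864) = 1778 / √5371424 = 1778 / 2317.6333 = 0.7672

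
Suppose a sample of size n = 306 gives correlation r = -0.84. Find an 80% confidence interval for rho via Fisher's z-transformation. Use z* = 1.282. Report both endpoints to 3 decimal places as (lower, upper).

(-0.860, -0.817)

Fisher z: z_r = atanh(r) = ½·ln((1+(-0.84))/(1−(-0.84))) = -1.221174
SE(z) = 1/√(n−3) = 1/√303 = 0.057448
80% ⇒ z* = 1.282; margin = 1.282·0.057448 = 0.073648
CI on z-scale: (-1.294822, -1.147526)
Back-transform: tanh(-1.294822) = -0.860384, tanh(-1.147526) = -0.816933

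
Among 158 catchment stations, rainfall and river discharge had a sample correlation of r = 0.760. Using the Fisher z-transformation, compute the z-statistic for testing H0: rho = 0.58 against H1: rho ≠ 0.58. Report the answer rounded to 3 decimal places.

4.155

z_r = atanh(0.760) = 0.996215,  z_0 = atanh(0.58) = 0.662463
SE = 1/√(n−3) = 1/√155 = 0.080322
z = (z_r − z_0)/SE = (0.996215 − 0.662463) / 0.080322 = 0.333752 / 0.080322 = 4.155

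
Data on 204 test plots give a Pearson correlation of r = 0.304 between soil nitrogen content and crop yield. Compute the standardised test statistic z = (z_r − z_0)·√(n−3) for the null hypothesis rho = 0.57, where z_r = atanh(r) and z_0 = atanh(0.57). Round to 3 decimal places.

-4.730

Fisher z: atanh(0.304) = 0.313921, atanh(0.57) = 0.647523
z = (z_r − z_0)·√(n−3) = (0.313921 − 0.647523)·√201 = -0.333602 · 14.177447 = -4.730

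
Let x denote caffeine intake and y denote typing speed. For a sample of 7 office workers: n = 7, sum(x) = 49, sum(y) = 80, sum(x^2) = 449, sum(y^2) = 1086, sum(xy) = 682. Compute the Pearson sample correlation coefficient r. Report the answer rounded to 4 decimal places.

S_xy = nΣxy − ΣxΣy = 7·682 − 49·80 = 4774 − 3920 = 854
S_xx = nΣx² − (Σx)² = 7·449 − 49² = 3143 − 2401 = 742
S_yy = nΣy² − (Σy)² = 7·1086 − 80² = 7602 − 6400 = 1202
r = S_xy / √(S_xx·S_yy) = 854 / √(742·1202) = 854 / √891884 = 854 / 944.3961 = 0.9043

0.9043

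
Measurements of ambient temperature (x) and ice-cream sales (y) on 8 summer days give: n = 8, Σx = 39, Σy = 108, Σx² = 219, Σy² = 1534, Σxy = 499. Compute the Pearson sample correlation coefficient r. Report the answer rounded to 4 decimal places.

-0.5870

Numerator: nΣxy − (Σx)(Σy) = 8·499 − (39)(108) = -220
Denominator: √[(nΣx²−(Σx)²)(nΣy²−(Σy)²)]
  nΣx²−(Σx)² = 8·219 − 1521 = 231;  nΣy²−(Σy)² = 8·1534 − 11664 = 608
  √(231·608) = √140448 = 374.7639
r = -220 / 374.7639 = -0.5870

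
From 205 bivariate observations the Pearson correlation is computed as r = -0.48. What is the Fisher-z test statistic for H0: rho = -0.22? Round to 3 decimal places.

z_r = atanh(-0.48) = -0.522984,  z_0 = atanh(-0.22) = -0.223656
SE = 1/√(n−3) = 1/√202 = 0.070360
z = (z_r − z_0)/SE = (-0.522984 − (-0.223656)) / 0.070360 = -0.299328 / 0.070360 = -4.254

-4.254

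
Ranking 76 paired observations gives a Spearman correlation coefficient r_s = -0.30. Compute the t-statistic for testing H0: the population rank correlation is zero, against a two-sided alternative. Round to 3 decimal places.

-2.705

t = r_s·√(n−2) / √(1−r_s²) with r_s = -0.30, n = 76
  = -0.30·√74 / √(1 − 0.0900)
  = -0.30·8.602325 / 0.953939
  = -2.580697 / 0.953939 = -2.705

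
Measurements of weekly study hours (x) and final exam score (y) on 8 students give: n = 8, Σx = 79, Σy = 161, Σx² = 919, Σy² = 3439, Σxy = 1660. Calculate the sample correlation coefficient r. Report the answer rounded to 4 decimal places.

0.4220

Numerator: nΣxy − (Σx)(Σy) = 8·1660 − (79)(161) = 561
Denominator: √[(nΣx²−(Σx)²)(nΣy²−(Σy)²)]
  nΣx²−(Σx)² = 8·919 − 6241 = 1111;  nΣy²−(Σy)² = 8·3439 − 25921 = 1591
  √(1111·1591) = √1767601 = 1329.5116
r = 561 / 1329.5116 = 0.4220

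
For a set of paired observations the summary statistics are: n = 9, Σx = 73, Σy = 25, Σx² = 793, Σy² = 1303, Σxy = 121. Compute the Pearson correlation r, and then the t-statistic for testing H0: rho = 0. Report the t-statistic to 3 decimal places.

S_xy = nΣxy − ΣxΣy = 9·121 − 73·25 = 1089 − 1825 = -736
S_xx = nΣx² − (Σx)² = 9·793 − 73² = 7137 − 5329 = 1808
S_yy = nΣy² − (Σy)² = 9·1303 − 25² = 11727 − 625 = 11102
r = S_xy / √(S_xx·S_yy) = -736 / √(1808·11102) = -736 / √20072416 = -736 / 4480.2250 = -0.1643
t = r·√(n−2)/√(1−r²) = -0.1643·√7 / √(1−0.026994) = -0.434697 / 0.986411 = -0.441

-0.441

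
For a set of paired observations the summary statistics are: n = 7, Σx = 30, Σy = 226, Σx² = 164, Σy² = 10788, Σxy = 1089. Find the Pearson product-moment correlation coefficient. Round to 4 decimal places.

S_xy = nΣxy − ΣxΣy = 7·1089 − 30·226 = 7623 − 6780 = 843
S_xx = nΣx² − (Σx)² = 7·164 − 30² = 1148 − 900 = 248
S_yy = nΣy² − (Σy)² = 7·10788 − 226² = 75516 − 51076 = 24440
r = S_xy / √(S_xx·S_yy) = 843 / √(248·24440) = 843 / √6061120 = 843 / 2461.9342 = 0.3424

0.3424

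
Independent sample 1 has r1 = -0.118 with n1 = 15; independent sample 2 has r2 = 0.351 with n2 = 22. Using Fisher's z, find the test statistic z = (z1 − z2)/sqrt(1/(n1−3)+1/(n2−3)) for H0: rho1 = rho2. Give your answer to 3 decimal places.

Fisher z-transforms: z1 = atanh(-0.118) = -0.118552, z2 = atanh(0.351) = 0.366584; difference d = -0.485136
Var(d) = 1/12 + 1/19 = 0.0833333 + 0.0526316 = 0.1359649
z = d/√Var(d) = -0.485136 / √0.1359649 = -0.485136 / 0.368734 = -1.316

-1.316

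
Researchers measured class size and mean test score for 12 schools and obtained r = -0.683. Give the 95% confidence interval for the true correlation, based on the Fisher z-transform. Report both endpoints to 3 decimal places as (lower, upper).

z_r = atanh(-0.683) = -0.834716;  SE = 1/√(n−3) = 1/√9 = 0.333333
z-limits: -0.834716 ± 1.960·0.333333 = -0.834716 ± 0.653333 = [-1.488049, -0.181383]
ρ-limits: (tanh -1.488049, tanh -0.181383) = (-0.903, -0.179)

(-0.903, -0.179)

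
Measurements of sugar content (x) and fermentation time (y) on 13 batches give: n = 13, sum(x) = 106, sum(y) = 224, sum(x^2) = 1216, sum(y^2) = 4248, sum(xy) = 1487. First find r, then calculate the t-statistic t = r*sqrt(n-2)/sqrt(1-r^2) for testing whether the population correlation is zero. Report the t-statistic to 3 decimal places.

-7.709

Numerator: nΣxy − (Σx)(Σy) = 13·1487 − (106)(224) = -4413
Denominator: √[(nΣx²−(Σx)²)(nΣy²−(Σy)²)]
  nΣx²−(Σx)² = 13·1216 − 11236 = 4572;  nΣy²−(Σy)² = 13·4248 − 50176 = 5048
  √(4572·5048) = √23079456 = 4804.1082
r = -4413 / 4804.1082 = -0.9186
t = r·√(n−2)/√(1−r²) = -0.9186·√11 / √(1−0.843826) = -3.046652 / 0.395189 = -7.709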